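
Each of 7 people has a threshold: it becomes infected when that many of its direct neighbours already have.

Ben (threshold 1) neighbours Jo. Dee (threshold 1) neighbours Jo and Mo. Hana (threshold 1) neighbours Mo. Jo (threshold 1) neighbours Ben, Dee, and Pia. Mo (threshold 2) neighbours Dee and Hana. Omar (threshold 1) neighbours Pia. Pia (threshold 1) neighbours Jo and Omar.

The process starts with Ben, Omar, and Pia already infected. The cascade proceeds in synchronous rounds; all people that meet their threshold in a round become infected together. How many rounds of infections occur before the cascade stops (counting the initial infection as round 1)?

Round 1 — Ben, Omar, Pia become infected (initial).
Round 2 — checking thresholds:
  Jo: 2 of 3 neighbours ≥ 1, becomes infected.
Round 3 — checking thresholds:
  Dee: 1 of 2 neighbours ≥ 1, becomes infected.
Round 4 — no new infections; cascade stops.

3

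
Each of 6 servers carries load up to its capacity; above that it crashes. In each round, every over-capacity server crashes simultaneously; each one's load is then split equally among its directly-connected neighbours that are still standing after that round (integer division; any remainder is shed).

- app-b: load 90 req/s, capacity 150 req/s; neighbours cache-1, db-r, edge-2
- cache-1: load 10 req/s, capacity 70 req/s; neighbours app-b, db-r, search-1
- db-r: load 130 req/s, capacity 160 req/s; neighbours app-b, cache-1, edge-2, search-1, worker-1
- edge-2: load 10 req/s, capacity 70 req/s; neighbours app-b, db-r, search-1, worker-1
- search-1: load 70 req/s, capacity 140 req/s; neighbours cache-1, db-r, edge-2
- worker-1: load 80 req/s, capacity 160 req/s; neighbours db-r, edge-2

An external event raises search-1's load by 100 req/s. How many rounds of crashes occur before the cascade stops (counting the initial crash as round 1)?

Round 1 — search-1 at 170 > 140. search-1 crashes.
  search-1 sheds 170 req/s to cache-1, db-r, edge-2: 56 each (2 lost).
    cache-1: 10+56 = 66 ≤ 70
    db-r: 130+56 = 186 > 160
    edge-2: 10+56 = 66 ≤ 70
Round 2 — db-r crashes.
  db-r sheds 186 req/s to app-b, cache-1, edge-2, worker-1: 46 each (2 lost).
    app-b: 90+46 = 136 ≤ 150
    cache-1: 66+46 = 112 > 70
    edge-2: 66+46 = 112 > 70
    worker-1: 80+46 = 126 ≤ 160
Round 3 — cache-1, edge-2 crash.
  cache-1 sheds 112 req/s to app-b: 112 each.
    app-b: 136+112 = 248 > 150
  edge-2 sheds 112 req/s to app-b, worker-1: 56 each.
    app-b: 248+56 = 304 > 150
    worker-1: 126+56 = 182 > 160
Round 4 — app-b, worker-1 crash.
  app-b sheds 304 req/s: no online neighbours, lost.
  worker-1 sheds 182 req/s: no online neighbours, lost.
No further crashes.

4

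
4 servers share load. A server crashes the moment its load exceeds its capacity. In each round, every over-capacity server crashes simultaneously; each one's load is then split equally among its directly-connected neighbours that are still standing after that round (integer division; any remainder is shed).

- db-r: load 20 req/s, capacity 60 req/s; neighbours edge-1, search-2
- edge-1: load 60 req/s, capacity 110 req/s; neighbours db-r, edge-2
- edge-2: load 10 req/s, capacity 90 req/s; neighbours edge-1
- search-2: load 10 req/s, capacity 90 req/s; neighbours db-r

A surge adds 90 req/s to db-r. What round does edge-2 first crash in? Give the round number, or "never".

3

Round 1 — db-r at 110 > 60. db-r crashes.
  db-r sheds 110 req/s to edge-1, search-2: 55 each.
    edge-1: 60+55 = 115 > 110
    search-2: 10+55 = 65 ≤ 90
Round 2 — edge-1 crashes.
  edge-1 sheds 115 req/s to edge-2: 115 each.
    edge-2: 10+115 = 125 > 90
Round 3 — edge-2 crashes.
  edge-2 sheds 125 req/s: no online neighbours, lost.
No further crashes.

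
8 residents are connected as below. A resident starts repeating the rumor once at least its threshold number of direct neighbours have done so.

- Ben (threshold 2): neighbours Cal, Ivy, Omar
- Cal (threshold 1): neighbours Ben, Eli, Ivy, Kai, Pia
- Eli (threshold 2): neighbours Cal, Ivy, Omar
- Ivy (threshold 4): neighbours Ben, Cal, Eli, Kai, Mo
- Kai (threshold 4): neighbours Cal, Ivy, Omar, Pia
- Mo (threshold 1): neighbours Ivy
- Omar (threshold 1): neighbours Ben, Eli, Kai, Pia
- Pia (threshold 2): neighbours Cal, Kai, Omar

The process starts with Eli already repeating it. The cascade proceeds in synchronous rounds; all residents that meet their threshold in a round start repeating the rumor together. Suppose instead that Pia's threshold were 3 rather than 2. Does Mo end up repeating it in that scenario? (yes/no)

With Pia's threshold at 3:
Round 1 — Eli starts repeating the rumor (initial).
Round 2 — checking thresholds:
  Cal: 1 of 5 neighbours ≥ 1, starts repeating the rumor.
  Ivy: 1 of 5 neighbours < 4, not yet.
  Omar: 1 of 4 neighbours ≥ 1, starts repeating the rumor.
Round 3 — checking thresholds:
  Ben: 2 of 3 neighbours ≥ 2, starts repeating the rumor.
  Ivy: 2 of 5 neighbours < 4, not yet.
  Kai: 2 of 4 neighbours < 4, not yet.
  Pia: 2 of 3 neighbours < 3, not yet.
Round 4 — no new spreads; cascade stops.

no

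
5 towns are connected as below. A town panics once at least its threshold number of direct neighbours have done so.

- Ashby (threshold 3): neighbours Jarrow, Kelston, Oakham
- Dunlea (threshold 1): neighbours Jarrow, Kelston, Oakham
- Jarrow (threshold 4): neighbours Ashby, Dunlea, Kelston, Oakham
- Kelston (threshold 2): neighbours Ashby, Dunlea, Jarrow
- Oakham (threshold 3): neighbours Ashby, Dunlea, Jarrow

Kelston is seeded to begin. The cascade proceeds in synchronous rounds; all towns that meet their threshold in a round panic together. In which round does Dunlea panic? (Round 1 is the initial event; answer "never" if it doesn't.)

Round 1 — Kelston panics (initial).
Round 2 — checking thresholds:
  Ashby: 1 of 3 neighbours < 3, below threshold.
  Dunlea: 1 of 3 neighbours ≥ 1, panics.
  Jarrow: 1 of 4 neighbours < 4, below threshold.
Round 3 — no new panics; cascade stops.

2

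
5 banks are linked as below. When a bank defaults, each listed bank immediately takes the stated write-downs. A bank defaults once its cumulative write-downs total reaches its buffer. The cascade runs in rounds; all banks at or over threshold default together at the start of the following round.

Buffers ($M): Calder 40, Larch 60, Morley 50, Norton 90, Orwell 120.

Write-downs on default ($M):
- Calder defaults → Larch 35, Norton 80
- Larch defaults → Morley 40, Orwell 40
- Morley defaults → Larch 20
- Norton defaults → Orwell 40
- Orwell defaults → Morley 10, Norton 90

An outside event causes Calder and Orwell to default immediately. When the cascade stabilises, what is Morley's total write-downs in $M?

10

Round 1 — Calder, Orwell default (initial).
  Larch: +35 → 35 < 60
  Morley: +10 → 10 < 50
  Norton: +80+90 → 170 ≥ 90
Round 2 — Norton defaults.
No further defaults.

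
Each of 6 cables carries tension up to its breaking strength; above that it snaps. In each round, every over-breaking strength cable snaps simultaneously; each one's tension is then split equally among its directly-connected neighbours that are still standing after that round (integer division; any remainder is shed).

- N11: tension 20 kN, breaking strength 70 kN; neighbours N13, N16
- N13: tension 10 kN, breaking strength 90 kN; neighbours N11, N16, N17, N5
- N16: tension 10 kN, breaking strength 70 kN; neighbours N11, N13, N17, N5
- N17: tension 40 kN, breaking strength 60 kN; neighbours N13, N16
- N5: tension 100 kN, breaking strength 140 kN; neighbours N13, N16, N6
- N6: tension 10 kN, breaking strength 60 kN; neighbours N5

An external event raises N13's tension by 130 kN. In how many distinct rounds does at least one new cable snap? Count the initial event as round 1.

5

Round 1 — N13 at 140 > 90. N13 snaps.
  N13 sheds 140 kN to N11, N16, N17, N5: 35 each.
    N11: 20+35 = 55 ≤ 70
    N16: 10+35 = 45 ≤ 70
    N17: 40+35 = 75 > 60
    N5: 100+35 = 135 ≤ 140
Round 2 — N17 snaps.
  N17 sheds 75 kN to N16: 75 each.
    N16: 45+75 = 120 > 70
Round 3 — N16 snaps.
  N16 sheds 120 kN to N11, N5: 60 each.
    N11: 55+60 = 115 > 70
    N5: 135+60 = 195 > 140
Round 4 — N11, N5 snap.
  N11 sheds 115 kN: no online neighbours, lost.
  N5 sheds 195 kN to N6: 195 each.
    N6: 10+195 = 205 > 60
Round 5 — N6 snaps.
  N6 sheds 205 kN: no online neighbours, lost.
No further breaks.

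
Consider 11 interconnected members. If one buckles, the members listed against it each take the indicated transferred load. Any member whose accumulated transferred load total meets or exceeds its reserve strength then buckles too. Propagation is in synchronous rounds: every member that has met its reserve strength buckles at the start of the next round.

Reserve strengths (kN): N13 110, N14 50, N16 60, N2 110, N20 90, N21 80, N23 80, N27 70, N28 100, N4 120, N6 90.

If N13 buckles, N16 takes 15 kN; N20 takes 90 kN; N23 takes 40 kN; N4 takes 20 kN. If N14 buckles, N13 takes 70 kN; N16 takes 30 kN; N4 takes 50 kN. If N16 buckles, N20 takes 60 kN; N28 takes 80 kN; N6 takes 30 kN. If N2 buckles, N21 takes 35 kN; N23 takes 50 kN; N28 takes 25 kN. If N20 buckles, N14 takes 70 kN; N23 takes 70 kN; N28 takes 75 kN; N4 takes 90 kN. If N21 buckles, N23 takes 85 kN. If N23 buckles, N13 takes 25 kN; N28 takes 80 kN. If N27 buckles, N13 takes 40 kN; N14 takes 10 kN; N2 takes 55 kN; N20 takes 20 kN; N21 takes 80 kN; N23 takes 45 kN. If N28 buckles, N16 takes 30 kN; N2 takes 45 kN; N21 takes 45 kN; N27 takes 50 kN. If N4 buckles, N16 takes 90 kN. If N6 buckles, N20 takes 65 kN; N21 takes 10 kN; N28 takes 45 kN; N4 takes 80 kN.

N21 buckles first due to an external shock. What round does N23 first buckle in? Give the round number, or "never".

Round 1 — N21 buckles (initial).
  N23: +85 → 85 ≥ 80
Round 2 — N23 buckles.
  N13: +25 → 25 < 110
  N28: +80 → 80 < 100
No further bucklings.

2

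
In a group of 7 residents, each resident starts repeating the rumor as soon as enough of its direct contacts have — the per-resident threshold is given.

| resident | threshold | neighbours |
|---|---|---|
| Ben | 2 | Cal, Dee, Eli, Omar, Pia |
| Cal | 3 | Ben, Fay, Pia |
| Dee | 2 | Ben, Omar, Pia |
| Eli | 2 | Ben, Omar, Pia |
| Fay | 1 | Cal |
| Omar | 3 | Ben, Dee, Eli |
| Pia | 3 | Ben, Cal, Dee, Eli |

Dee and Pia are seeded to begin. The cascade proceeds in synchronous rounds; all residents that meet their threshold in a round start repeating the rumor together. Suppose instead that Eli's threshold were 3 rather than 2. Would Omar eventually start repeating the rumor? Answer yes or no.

With Eli's threshold at 3:
Round 1 — Dee, Pia start repeating the rumor (initial).
Round 2 — checking thresholds:
  Ben: 2 of 5 neighbours ≥ 2, starts repeating the rumor.
  Cal: 1 of 3 neighbours < 3, not yet.
  Eli: 1 of 3 neighbours < 3, not yet.
  Omar: 1 of 3 neighbours < 3, not yet.
Round 3 — no new spreads; cascade stops.

no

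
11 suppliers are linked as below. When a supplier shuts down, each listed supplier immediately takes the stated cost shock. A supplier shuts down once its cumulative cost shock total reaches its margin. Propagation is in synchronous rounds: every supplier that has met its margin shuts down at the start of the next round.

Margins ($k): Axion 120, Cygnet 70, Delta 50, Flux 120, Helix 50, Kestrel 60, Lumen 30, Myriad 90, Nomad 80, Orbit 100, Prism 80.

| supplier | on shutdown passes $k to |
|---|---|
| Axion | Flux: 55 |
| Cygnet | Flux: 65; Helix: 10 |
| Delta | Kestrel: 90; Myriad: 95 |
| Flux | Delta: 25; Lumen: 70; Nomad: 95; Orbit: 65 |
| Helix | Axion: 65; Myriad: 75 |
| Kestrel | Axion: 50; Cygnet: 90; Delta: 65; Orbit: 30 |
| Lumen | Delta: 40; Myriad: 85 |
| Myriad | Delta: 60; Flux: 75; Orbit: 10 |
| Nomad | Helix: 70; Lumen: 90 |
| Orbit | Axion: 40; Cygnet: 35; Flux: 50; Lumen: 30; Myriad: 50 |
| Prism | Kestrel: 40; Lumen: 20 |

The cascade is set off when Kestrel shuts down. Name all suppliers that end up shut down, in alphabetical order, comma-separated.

Round 1 — Kestrel shuts down (initial).
  Axion: +50 → 50 < 120
  Cygnet: +90 → 90 ≥ 70
  Delta: +65 → 65 ≥ 50
  Orbit: +30 → 30 < 100
Round 2 — Cygnet, Delta shut down.
  Flux: +65 → 65 < 120
  Helix: +10 → 10 < 50
  Myriad: +95 → 95 ≥ 90
Round 3 — Myriad shuts down.
  Flux: +75 → 140 ≥ 120
  Orbit: +10 → 40 < 100
Round 4 — Flux shuts down.
  Lumen: +70 → 70 ≥ 30
  Nomad: +95 → 95 ≥ 80
  Orbit: +65 → 105 ≥ 100
Round 5 — Lumen, Nomad, Orbit shut down.
  Axion: +40 → 90 < 120
  Helix: +70 → 80 ≥ 50
Round 6 — Helix shuts down.
  Axion: +65 → 155 ≥ 120
Round 7 — Axion shuts down.
No further shutdowns.

Axion, Cygnet, Delta, Flux, Helix, Kestrel, Lumen, Myriad, Nomad, Orbit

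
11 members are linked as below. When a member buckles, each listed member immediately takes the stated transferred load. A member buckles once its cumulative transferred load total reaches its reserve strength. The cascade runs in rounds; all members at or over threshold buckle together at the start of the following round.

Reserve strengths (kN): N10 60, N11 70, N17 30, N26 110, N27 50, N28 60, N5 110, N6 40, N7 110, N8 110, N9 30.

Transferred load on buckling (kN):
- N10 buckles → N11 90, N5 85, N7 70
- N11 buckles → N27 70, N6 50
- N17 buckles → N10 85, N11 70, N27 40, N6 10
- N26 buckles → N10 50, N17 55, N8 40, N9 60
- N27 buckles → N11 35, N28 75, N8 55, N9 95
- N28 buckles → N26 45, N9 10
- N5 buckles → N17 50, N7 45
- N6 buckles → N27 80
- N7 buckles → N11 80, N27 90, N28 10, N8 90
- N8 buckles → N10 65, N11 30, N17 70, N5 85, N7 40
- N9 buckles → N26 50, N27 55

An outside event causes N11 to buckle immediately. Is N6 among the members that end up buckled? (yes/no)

yes

Round 1 — N11 buckles (initial).
  N27: +70 → 70 ≥ 50
  N6: +50 → 50 ≥ 40
Round 2 — N27, N6 buckle.
  N28: +75 → 75 ≥ 60
  N8: +55 → 55 < 110
  N9: +95 → 95 ≥ 30
Round 3 — N28, N9 buckle.
  N26: +45+50 → 95 < 110
No further bucklings.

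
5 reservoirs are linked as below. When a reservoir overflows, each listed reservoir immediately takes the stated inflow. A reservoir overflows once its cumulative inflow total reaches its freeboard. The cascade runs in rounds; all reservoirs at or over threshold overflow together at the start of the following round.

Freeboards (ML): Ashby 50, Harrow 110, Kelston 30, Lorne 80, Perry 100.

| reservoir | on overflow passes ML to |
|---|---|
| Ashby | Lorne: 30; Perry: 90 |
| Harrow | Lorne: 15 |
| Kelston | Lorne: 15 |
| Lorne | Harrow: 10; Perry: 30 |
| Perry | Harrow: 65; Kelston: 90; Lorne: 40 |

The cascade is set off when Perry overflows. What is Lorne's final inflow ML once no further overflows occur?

55

Round 1 — Perry overflows (initial).
  Harrow: +65 → 65 < 110
  Kelston: +90 → 90 ≥ 30
  Lorne: +40 → 40 < 80
Round 2 — Kelston overflows.
  Lorne: +15 → 55 < 80
No further overflows.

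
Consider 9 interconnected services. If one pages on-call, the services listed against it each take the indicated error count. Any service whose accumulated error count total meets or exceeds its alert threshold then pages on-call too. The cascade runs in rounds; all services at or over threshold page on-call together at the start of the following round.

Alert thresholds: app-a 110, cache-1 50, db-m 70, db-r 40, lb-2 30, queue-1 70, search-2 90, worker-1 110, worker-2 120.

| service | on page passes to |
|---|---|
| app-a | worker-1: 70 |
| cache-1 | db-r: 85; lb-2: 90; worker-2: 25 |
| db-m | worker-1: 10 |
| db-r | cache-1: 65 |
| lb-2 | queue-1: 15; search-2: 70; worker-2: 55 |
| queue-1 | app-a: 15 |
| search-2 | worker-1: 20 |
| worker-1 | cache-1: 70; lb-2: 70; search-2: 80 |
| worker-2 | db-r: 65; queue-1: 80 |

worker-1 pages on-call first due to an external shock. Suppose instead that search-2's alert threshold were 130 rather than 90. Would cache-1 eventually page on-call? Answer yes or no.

yes

With search-2's alert threshold at 130:
Round 1 — worker-1 pages on-call (initial).
  cache-1: +70 → 70 ≥ 50
  lb-2: +70 → 70 ≥ 30
  search-2: +80 → 80 < 130
Round 2 — cache-1, lb-2 page on-call.
  db-r: +85 → 85 ≥ 40
  queue-1: +15 → 15 < 70
  search-2: +70 → 150 ≥ 130
  worker-2: +25+55 → 80 < 120
Round 3 — db-r, search-2 page on-call.
No further pages.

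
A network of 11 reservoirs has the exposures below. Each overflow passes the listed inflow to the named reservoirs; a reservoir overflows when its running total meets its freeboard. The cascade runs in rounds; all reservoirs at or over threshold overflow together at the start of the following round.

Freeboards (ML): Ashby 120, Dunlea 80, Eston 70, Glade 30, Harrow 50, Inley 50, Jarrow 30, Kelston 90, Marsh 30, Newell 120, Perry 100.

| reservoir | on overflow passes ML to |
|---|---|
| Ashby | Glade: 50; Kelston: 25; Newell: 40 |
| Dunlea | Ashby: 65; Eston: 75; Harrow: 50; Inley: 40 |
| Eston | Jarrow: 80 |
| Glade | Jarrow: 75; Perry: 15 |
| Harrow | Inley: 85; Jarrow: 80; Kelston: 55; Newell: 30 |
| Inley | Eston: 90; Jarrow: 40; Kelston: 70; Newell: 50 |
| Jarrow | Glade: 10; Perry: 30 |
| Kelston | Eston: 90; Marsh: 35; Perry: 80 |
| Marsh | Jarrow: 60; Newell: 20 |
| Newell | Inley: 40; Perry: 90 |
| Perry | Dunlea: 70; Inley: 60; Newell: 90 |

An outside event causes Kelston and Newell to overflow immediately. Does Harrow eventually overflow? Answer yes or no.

no

Round 1 — Kelston, Newell overflow (initial).
  Eston: +90 → 90 ≥ 70
  Inley: +40 → 40 < 50
  Marsh: +35 → 35 ≥ 30
  Perry: +80+90 → 170 ≥ 100
Round 2 — Eston, Marsh, Perry overflow.
  Dunlea: +70 → 70 < 80
  Inley: +60 → 100 ≥ 50
  Jarrow: +80+60 → 140 ≥ 30
Round 3 — Inley, Jarrow overflow.
  Glade: +10 → 10 < 30
No further overflows.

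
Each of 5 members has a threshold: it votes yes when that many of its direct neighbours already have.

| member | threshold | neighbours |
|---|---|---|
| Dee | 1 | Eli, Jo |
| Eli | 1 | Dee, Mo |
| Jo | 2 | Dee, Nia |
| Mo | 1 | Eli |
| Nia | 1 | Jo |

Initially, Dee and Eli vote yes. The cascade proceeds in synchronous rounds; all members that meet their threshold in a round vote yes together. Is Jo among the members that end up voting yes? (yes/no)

no

Round 1 — Dee, Eli vote yes (initial).
Round 2 — checking thresholds:
  Jo: 1 of 2 neighbours < 2, not yet.
  Mo: 1 of 1 neighbours ≥ 1, votes yes.
Round 3 — no new yes votes; cascade stops.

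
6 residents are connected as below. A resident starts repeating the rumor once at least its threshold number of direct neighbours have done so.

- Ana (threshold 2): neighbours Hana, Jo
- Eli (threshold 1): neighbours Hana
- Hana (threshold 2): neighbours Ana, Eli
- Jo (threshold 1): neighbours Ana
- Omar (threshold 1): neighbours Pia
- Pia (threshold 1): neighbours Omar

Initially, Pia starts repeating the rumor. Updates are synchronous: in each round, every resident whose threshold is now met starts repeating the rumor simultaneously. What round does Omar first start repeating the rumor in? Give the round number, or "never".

Round 1 — Pia starts repeating the rumor (initial).
Round 2 — checking thresholds:
  Omar: 1 of 1 neighbours ≥ 1, starts repeating the rumor.
Round 3 — no new spreads; cascade stops.

2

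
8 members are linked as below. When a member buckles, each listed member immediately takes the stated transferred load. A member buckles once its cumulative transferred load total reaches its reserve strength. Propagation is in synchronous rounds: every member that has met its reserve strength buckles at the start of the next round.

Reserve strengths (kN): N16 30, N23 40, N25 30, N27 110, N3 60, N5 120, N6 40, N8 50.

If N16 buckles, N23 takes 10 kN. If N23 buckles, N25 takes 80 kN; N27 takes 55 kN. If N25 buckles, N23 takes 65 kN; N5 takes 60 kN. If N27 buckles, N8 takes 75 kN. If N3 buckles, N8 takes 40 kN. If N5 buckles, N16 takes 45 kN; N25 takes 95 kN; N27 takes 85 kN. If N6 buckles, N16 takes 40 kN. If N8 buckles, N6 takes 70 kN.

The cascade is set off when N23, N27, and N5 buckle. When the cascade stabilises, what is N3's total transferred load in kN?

0

Round 1 — N23, N27, N5 buckle (initial).
  N16: +45 → 45 ≥ 30
  N25: +80+95 → 175 ≥ 30
  N8: +75 → 75 ≥ 50
Round 2 — N16, N25, N8 buckle.
  N6: +70 → 70 ≥ 40
Round 3 — N6 buckles.
No further bucklings.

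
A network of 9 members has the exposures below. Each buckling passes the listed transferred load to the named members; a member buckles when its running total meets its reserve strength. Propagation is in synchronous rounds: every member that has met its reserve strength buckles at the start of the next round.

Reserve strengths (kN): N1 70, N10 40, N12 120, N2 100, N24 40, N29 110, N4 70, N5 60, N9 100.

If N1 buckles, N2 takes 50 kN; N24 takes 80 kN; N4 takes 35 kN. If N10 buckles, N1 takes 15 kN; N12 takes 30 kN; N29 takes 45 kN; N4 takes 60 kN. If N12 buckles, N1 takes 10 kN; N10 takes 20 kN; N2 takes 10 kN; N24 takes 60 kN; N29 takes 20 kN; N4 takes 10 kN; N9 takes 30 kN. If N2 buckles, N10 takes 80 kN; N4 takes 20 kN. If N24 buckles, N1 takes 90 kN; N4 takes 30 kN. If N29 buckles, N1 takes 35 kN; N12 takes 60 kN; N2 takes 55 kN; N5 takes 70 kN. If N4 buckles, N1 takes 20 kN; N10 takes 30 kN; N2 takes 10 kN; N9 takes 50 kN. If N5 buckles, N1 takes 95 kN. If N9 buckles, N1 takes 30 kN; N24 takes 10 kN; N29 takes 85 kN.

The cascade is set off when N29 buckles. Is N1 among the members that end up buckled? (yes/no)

Round 1 — N29 buckles (initial).
  N1: +35 → 35 < 70
  N12: +60 → 60 < 120
  N2: +55 → 55 < 100
  N5: +70 → 70 ≥ 60
Round 2 — N5 buckles.
  N1: +95 → 130 ≥ 70
Round 3 — N1 buckles.
  N2: +50 → 105 ≥ 100
  N24: +80 → 80 ≥ 40
  N4: +35 → 35 < 70
Round 4 — N2, N24 buckle.
  N10: +80 → 80 ≥ 40
  N4: +20+30 → 85 ≥ 70
Round 5 — N10, N4 buckle.
  N12: +30 → 90 < 120
  N9: +50 → 50 < 100
No further bucklings.

yes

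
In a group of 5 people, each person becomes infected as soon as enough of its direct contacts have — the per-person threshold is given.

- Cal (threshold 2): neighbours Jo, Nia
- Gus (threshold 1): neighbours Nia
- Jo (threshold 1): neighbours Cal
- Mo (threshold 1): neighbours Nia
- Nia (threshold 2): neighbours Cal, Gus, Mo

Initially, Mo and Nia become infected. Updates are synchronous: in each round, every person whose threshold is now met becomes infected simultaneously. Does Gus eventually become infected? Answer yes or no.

yes

Round 1 — Mo, Nia become infected (initial).
Round 2 — checking thresholds:
  Cal: 1 of 2 neighbours < 2, below threshold.
  Gus: 1 of 1 neighbours ≥ 1, becomes infected.
Round 3 — no new infections; cascade stops.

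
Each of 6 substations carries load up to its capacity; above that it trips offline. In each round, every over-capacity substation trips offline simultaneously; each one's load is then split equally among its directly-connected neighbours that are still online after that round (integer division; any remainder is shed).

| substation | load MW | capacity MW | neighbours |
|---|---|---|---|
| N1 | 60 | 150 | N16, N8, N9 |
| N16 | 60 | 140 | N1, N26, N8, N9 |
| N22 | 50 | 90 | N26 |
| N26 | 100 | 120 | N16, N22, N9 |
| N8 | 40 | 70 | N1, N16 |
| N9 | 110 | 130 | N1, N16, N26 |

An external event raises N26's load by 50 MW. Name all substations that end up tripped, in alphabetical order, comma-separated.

N1, N16, N22, N26, N8, N9

Round 1 — N26 at 150 > 120. N26 trips offline.
  N26 sheds 150 MW to N16, N22, N9: 50 each.
    N16: 60+50 = 110 ≤ 140
    N22: 50+50 = 100 > 90
    N9: 110+50 = 160 > 130
Round 2 — N22, N9 trip offline.
  N22 sheds 100 MW: no online neighbours, lost.
  N9 sheds 160 MW to N1, N16: 80 each.
    N1: 60+80 = 140 ≤ 150
    N16: 110+80 = 190 > 140
Round 3 — N16 trips offline.
  N16 sheds 190 MW to N1, N8: 95 each.
    N1: 140+95 = 235 > 150
    N8: 40+95 = 135 > 70
Round 4 — N1, N8 trip offline.
  N1 sheds 235 MW: no online neighbours, lost.
  N8 sheds 135 MW: no online neighbours, lost.
No further trips.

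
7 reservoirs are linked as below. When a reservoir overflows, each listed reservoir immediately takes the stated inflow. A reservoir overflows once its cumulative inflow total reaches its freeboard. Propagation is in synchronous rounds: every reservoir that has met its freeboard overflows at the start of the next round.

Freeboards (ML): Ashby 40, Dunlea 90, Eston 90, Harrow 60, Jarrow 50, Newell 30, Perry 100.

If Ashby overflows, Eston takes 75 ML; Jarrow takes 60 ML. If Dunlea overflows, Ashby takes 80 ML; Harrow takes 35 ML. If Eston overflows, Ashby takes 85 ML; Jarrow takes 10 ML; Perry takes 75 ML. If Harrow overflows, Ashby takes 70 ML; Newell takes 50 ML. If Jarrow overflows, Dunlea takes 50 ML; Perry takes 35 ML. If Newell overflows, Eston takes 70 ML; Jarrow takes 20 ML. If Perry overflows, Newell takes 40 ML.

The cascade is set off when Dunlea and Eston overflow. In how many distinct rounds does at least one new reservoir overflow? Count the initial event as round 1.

Round 1 — Dunlea, Eston overflow (initial).
  Ashby: +80+85 → 165 ≥ 40
  Harrow: +35 → 35 < 60
  Jarrow: +10 → 10 < 50
  Perry: +75 → 75 < 100
Round 2 — Ashby overflows.
  Jarrow: +60 → 70 ≥ 50
Round 3 — Jarrow overflows.
  Perry: +35 → 110 ≥ 100
Round 4 — Perry overflows.
  Newell: +40 → 40 ≥ 30
Round 5 — Newell overflows.
No further overflows.

5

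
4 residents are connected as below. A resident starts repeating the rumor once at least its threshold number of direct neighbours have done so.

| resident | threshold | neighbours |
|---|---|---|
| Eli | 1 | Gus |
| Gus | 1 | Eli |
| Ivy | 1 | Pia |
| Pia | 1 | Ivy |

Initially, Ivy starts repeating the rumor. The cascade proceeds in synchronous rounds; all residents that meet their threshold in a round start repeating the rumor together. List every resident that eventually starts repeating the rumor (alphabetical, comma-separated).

Round 1 — Ivy starts repeating the rumor (initial).
Round 2 — checking thresholds:
  Pia: 1 of 1 neighbours ≥ 1, starts repeating the rumor.
Round 3 — no new spreads; cascade stops.

Ivy, Pia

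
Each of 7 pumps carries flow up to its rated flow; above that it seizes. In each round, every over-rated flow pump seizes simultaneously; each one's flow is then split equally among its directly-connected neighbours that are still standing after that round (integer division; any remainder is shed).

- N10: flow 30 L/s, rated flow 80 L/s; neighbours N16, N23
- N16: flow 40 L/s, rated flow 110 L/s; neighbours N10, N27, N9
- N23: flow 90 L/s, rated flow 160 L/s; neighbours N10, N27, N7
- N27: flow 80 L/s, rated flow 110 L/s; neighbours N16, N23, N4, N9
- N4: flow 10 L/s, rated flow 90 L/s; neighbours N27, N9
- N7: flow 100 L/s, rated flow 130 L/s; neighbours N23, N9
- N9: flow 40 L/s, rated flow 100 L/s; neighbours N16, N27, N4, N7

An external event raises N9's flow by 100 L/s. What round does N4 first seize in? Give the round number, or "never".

never

Round 1 — N9 at 140 > 100. N9 seizes.
  N9 sheds 140 L/s to N16, N27, N4, N7: 35 each.
    N16: 40+35 = 75 ≤ 110
    N27: 80+35 = 115 > 110
    N4: 10+35 = 45 ≤ 90
    N7: 100+35 = 135 > 130
Round 2 — N27, N7 seize.
  N27 sheds 115 L/s to N16, N23, N4: 38 each (1 lost).
    N16: 75+38 = 113 > 110
    N23: 90+38 = 128 ≤ 160
    N4: 45+38 = 83 ≤ 90
  N7 sheds 135 L/s to N23: 135 each.
    N23: 128+135 = 263 > 160
Round 3 — N16, N23 seize.
  N16 sheds 113 L/s to N10: 113 each.
    N10: 30+113 = 143 > 80
  N23 sheds 263 L/s to N10: 263 each.
    N10: 143+263 = 406 > 80
Round 4 — N10 seizes.
  N10 sheds 406 L/s: no online neighbours, lost.
No further seizures.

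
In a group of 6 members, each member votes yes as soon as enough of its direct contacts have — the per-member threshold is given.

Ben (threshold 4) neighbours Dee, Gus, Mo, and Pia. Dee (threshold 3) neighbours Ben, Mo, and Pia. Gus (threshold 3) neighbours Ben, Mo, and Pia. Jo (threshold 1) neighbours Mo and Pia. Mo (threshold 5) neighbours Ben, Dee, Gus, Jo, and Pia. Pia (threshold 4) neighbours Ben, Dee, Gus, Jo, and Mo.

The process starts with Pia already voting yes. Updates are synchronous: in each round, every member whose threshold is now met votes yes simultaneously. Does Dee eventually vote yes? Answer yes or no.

no

Round 1 — Pia votes yes (initial).
Round 2 — checking thresholds:
  Ben: 1 of 4 neighbours < 4, below threshold.
  Dee: 1 of 3 neighbours < 3, below threshold.
  Gus: 1 of 3 neighbours < 3, below threshold.
  Jo: 1 of 2 neighbours ≥ 1, votes yes.
  Mo: 1 of 5 neighbours < 5, below threshold.
Round 3 — no new yes votes; cascade stops.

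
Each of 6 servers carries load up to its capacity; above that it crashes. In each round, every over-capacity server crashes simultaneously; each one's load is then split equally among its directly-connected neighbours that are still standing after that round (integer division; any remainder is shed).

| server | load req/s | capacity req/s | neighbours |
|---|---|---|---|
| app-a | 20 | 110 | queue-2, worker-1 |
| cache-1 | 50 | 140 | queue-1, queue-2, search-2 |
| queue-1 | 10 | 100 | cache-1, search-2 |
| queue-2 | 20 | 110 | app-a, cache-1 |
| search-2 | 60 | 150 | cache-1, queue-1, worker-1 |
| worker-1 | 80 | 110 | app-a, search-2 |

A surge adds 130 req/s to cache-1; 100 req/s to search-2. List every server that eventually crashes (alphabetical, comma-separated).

app-a, cache-1, queue-1, queue-2, search-2, worker-1

Round 1 — cache-1 at 180 > 140; search-2 at 160 > 150. cache-1, search-2 crash.
  cache-1 sheds 180 req/s to queue-1, queue-2: 90 each.
    queue-1: 10+90 = 100 ≤ 100
    queue-2: 20+90 = 110 ≤ 110
  search-2 sheds 160 req/s to queue-1, worker-1: 80 each.
    queue-1: 100+80 = 180 > 100
    worker-1: 80+80 = 160 > 110
Round 2 — queue-1, worker-1 crash.
  queue-1 sheds 180 req/s: no online neighbours, lost.
  worker-1 sheds 160 req/s to app-a: 160 each.
    app-a: 20+160 = 180 > 110
Round 3 — app-a crashes.
  app-a sheds 180 req/s to queue-2: 180 each.
    queue-2: 110+180 = 290 > 110
Round 4 — queue-2 crashes.
  queue-2 sheds 290 req/s: no online neighbours, lost.
No further crashes.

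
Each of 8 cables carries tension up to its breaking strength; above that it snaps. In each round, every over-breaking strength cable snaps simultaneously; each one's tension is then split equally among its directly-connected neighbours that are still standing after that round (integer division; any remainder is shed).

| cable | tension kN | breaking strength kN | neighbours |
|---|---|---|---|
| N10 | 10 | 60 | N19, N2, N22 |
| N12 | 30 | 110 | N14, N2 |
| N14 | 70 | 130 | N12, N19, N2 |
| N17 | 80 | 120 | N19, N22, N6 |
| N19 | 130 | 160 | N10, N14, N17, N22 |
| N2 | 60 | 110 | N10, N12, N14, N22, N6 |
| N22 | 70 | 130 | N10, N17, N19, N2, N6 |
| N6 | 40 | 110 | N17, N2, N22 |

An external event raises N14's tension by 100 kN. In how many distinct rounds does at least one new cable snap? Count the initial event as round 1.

Round 1 — N14 at 170 > 130. N14 snaps.
  N14 sheds 170 kN to N12, N19, N2: 56 each (2 lost).
    N12: 30+56 = 86 ≤ 110
    N19: 130+56 = 186 > 160
    N2: 60+56 = 116 > 110
Round 2 — N19, N2 snap.
  N19 sheds 186 kN to N10, N17, N22: 62 each.
    N10: 10+62 = 72 > 60
    N17: 80+62 = 142 > 120
    N22: 70+62 = 132 > 130
  N2 sheds 116 kN to N10, N12, N22, N6: 29 each.
    N10: 72+29 = 101 > 60
    N12: 86+29 = 115 > 110
    N22: 132+29 = 161 > 130
    N6: 40+29 = 69 ≤ 110
Round 3 — N10, N12, N17, N22 snap.
  N10 sheds 101 kN: no online neighbours, lost.
  N12 sheds 115 kN: no online neighbours, lost.
  N17 sheds 142 kN to N6: 142 each.
    N6: 69+142 = 211 > 110
  N22 sheds 161 kN to N6: 161 each.
    N6: 211+161 = 372 > 110
Round 4 — N6 snaps.
  N6 sheds 372 kN: no online neighbours, lost.
No further breaks.

4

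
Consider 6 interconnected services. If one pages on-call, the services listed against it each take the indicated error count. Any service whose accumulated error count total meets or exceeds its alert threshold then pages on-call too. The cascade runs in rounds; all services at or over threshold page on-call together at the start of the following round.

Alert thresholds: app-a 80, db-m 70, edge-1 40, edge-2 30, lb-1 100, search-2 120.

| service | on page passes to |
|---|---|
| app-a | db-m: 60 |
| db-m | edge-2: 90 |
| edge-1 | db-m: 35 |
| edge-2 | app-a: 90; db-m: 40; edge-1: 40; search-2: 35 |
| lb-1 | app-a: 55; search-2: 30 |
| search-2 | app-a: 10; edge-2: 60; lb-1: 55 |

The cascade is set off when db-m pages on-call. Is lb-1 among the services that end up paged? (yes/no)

Round 1 — db-m pages on-call (initial).
  edge-2: +90 → 90 ≥ 30
Round 2 — edge-2 pages on-call.
  app-a: +90 → 90 ≥ 80
  edge-1: +40 → 40 ≥ 40
  search-2: +35 → 35 < 120
Round 3 — app-a, edge-1 page on-call.
No further pages.

no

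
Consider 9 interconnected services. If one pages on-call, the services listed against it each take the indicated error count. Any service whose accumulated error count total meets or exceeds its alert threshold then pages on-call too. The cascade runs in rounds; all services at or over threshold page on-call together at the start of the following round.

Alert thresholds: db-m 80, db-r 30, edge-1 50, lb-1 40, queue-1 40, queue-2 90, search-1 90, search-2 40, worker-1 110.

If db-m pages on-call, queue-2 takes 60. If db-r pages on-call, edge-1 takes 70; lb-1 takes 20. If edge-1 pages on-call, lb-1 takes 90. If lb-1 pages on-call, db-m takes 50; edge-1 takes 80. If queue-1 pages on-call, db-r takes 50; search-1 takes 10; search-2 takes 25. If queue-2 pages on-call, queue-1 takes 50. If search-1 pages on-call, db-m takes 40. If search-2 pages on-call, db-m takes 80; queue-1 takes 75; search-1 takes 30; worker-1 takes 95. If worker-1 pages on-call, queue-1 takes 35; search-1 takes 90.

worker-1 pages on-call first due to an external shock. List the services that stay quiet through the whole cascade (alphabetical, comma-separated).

db-m, db-r, edge-1, lb-1, queue-1, queue-2, search-2

Round 1 — worker-1 pages on-call (initial).
  queue-1: +35 → 35 < 40
  search-1: +90 → 90 ≥ 90
Round 2 — search-1 pages on-call.
  db-m: +40 → 40 < 80
No further pages.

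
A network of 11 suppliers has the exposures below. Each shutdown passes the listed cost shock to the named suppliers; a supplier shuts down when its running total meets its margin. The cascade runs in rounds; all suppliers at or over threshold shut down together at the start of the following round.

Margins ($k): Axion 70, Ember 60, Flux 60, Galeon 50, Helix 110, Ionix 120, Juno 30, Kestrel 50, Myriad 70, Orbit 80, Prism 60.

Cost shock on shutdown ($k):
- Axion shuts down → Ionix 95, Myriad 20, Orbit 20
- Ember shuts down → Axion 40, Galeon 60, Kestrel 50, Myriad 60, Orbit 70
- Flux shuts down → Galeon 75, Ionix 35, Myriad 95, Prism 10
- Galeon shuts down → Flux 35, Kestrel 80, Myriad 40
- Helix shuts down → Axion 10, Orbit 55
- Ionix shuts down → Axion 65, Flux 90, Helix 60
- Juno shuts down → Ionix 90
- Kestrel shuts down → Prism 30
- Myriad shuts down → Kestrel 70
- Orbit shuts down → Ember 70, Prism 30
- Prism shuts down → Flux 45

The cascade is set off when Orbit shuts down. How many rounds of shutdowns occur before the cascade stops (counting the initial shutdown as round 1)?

5

Round 1 — Orbit shuts down (initial).
  Ember: +70 → 70 ≥ 60
  Prism: +30 → 30 < 60
Round 2 — Ember shuts down.
  Axion: +40 → 40 < 70
  Galeon: +60 → 60 ≥ 50
  Kestrel: +50 → 50 ≥ 50
  Myriad: +60 → 60 < 70
Round 3 — Galeon, Kestrel shut down.
  Flux: +35 → 35 < 60
  Myriad: +40 → 100 ≥ 70
  Prism: +30 → 60 ≥ 60
Round 4 — Myriad, Prism shut down.
  Flux: +45 → 80 ≥ 60
Round 5 — Flux shuts down.
  Ionix: +35 → 35 < 120
No further shutdowns.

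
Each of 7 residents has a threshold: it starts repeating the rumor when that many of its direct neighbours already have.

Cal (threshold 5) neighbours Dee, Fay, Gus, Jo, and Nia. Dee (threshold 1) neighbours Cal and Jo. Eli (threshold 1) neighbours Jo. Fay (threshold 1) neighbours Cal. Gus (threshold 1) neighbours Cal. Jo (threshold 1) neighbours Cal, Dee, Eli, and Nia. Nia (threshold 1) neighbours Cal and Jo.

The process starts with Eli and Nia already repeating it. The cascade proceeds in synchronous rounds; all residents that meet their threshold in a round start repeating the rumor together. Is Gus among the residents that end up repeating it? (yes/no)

no

Round 1 — Eli, Nia start repeating the rumor (initial).
Round 2 — checking thresholds:
  Cal: 1 of 5 neighbours < 5, below threshold.
  Jo: 2 of 4 neighbours ≥ 1, starts repeating the rumor.
Round 3 — checking thresholds:
  Cal: 2 of 5 neighbours < 5, below threshold.
  Dee: 1 of 2 neighbours ≥ 1, starts repeating the rumor.
Round 4 — no new spreads; cascade stops.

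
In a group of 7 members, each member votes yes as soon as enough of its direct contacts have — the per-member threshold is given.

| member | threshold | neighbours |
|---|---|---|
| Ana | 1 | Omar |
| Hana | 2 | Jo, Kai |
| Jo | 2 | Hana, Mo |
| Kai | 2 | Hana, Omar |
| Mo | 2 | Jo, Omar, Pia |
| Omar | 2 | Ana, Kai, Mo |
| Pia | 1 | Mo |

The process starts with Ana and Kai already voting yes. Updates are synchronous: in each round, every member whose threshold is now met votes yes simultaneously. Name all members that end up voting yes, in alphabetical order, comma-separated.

Ana, Kai, Omar

Round 1 — Ana, Kai vote yes (initial).
Round 2 — checking thresholds:
  Hana: 1 of 2 neighbours < 2, below threshold.
  Omar: 2 of 3 neighbours ≥ 2, votes yes.
Round 3 — no new yes votes; cascade stops.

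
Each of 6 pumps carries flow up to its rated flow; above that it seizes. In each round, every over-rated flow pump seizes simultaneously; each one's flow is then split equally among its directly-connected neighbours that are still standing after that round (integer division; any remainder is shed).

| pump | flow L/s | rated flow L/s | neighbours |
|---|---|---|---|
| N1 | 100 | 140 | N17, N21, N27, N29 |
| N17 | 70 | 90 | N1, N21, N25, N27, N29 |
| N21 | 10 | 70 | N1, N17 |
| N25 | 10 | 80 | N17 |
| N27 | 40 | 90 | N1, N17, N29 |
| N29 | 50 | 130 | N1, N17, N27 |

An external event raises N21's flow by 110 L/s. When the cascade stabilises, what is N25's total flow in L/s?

53

Round 1 — N21 at 120 > 70. N21 seizes.
  N21 sheds 120 L/s to N1, N17: 60 each.
    N1: 100+60 = 160 > 140
    N17: 70+60 = 130 > 90
Round 2 — N1, N17 seize.
  N1 sheds 160 L/s to N27, N29: 80 each.
    N27: 40+80 = 120 > 90
    N29: 50+80 = 130 ≤ 130
  N17 sheds 130 L/s to N25, N27, N29: 43 each (1 lost).
    N25: 10+43 = 53 ≤ 80
    N27: 120+43 = 163 > 90
    N29: 130+43 = 173 > 130
Round 3 — N27, N29 seize.
  N27 sheds 163 L/s: no online neighbours, lost.
  N29 sheds 173 L/s: no online neighbours, lost.
No further seizures.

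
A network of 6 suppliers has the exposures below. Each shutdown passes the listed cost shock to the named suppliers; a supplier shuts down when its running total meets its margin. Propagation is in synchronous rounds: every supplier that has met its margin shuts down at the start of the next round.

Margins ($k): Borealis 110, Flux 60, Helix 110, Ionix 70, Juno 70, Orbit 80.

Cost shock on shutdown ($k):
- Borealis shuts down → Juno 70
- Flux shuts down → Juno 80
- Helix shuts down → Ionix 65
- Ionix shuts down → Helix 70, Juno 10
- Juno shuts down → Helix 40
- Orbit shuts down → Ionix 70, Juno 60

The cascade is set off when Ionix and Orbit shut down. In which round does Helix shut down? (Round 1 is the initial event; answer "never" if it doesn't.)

Round 1 — Ionix, Orbit shut down (initial).
  Helix: +70 → 70 < 110
  Juno: +10+60 → 70 ≥ 70
Round 2 — Juno shuts down.
  Helix: +40 → 110 ≥ 110
Round 3 — Helix shuts down.
No further shutdowns.

3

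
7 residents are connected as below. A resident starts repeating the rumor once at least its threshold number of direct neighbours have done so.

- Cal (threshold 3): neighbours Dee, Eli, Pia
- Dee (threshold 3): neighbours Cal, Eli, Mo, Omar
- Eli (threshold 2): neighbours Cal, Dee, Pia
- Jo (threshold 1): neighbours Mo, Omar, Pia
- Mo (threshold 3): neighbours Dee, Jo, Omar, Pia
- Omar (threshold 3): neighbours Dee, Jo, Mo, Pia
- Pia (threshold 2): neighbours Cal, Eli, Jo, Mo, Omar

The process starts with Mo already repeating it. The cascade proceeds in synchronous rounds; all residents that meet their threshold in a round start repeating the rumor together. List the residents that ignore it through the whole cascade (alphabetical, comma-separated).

Cal, Dee, Eli

Round 1 — Mo starts repeating the rumor (initial).
Round 2 — checking thresholds:
  Dee: 1 of 4 neighbours < 3, not yet.
  Jo: 1 of 3 neighbours ≥ 1, starts repeating the rumor.
  Omar: 1 of 4 neighbours < 3, not yet.
  Pia: 1 of 5 neighbours < 2, not yet.
Round 3 — checking thresholds:
  Dee: 1 of 4 neighbours < 3, not yet.
  Omar: 2 of 4 neighbours < 3, not yet.
  Pia: 2 of 5 neighbours ≥ 2, starts repeating the rumor.
Round 4 — checking thresholds:
  Cal: 1 of 3 neighbours < 3, not yet.
  Dee: 1 of 4 neighbours < 3, not yet.
  Eli: 1 of 3 neighbours < 2, not yet.
  Omar: 3 of 4 neighbours ≥ 3, starts repeating the rumor.
Round 5 — no new spreads; cascade stops.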